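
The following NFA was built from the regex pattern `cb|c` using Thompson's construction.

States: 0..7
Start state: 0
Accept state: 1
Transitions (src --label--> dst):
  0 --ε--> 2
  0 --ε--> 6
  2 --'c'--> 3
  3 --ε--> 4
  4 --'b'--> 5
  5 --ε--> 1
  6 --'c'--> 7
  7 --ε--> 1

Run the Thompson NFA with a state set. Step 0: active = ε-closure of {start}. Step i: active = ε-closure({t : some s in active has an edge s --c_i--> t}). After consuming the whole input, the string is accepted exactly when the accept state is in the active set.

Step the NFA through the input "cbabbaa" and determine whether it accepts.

Answer: REJECT

Trace:
S₀ = ε-closure({0}) = {0,2,6}
'c' @ 1: {1,3,4,7}  (accept∈set)
'b' @ 2: {1,5}  (accept∈set)
'a' @ 3: {}  — no active states
rest 'bbaa' ignored (set empty)
end set {} — state 1 not in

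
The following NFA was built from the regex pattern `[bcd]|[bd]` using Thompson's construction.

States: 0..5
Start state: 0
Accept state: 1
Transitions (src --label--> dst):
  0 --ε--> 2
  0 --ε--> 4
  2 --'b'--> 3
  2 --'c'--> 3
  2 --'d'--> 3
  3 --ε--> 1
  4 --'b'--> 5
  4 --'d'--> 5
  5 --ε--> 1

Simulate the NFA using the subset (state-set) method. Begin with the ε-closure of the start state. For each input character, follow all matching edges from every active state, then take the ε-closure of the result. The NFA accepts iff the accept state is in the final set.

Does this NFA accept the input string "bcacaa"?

Answer: REJECT

Trace:
start: ε-closure({0}) = {0,2,4}
'b' @ 1: {1,3,5}  ✓accept
'c' @ 2: {}  — state set empty
rest 'acaa' ignored (set empty)
end set {} — state 1 not in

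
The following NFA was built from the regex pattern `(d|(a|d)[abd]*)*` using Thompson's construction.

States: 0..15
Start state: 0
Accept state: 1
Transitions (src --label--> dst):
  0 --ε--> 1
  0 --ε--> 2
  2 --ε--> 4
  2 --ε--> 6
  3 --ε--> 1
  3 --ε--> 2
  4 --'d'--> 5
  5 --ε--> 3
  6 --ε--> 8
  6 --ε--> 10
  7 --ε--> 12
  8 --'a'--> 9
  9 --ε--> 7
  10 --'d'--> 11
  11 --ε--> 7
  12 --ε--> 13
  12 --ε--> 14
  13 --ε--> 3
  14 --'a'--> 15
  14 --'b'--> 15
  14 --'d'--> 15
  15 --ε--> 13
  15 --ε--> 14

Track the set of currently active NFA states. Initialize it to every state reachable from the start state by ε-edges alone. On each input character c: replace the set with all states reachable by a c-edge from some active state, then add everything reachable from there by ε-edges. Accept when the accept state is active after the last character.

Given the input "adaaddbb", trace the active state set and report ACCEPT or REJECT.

Answer: ACCEPT

Steps:
initial (ε-close {0}): {0,1,2,4,6,8,10}
'a' @ 1: {1,2,3,4,6,7,8,9,10,12,13,14}  ✓accept
'd' @ 2: {1,2,3,4,5,6,7,8,10,11,12,13,14,15}  ✓accept
'a' @ 3: {1,2,3,4,6,7,8,9,10,12,13,14,15}  ✓accept
'a' @ 4: {1,2,3,4,6,7,8,9,10,12,13,14,15}  ✓accept
'd' @ 5: {1,2,3,4,5,6,7,8,10,11,12,13,14,15}  ✓accept
'd' @ 6: {1,2,3,4,5,6,7,8,10,11,12,13,14,15}  ✓accept
'b' @ 7: {1,2,3,4,6,8,10,13,14,15}  ✓accept
'b' @ 8: {1,2,3,4,6,8,10,13,14,15}  ✓accept
end set {1,2,3,4,6,8,10,13,14,15} — state 1 in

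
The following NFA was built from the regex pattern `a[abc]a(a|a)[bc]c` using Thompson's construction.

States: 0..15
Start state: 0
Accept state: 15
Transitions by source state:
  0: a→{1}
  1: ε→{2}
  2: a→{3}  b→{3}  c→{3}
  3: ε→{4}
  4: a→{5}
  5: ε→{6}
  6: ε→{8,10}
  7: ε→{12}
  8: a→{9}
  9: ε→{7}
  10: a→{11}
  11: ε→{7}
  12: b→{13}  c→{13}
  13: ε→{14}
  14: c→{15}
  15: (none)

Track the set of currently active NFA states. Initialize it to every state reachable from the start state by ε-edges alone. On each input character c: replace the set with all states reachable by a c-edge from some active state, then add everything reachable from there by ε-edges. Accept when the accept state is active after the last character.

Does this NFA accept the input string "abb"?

start: ε-closure({0}) = {0}
'a' @ 1: {1,2}
'b' @ 2: {3,4}
'b' @ 3: {}  — state set empty
after full input: {}  (accept=15 not in)

Answer: REJECT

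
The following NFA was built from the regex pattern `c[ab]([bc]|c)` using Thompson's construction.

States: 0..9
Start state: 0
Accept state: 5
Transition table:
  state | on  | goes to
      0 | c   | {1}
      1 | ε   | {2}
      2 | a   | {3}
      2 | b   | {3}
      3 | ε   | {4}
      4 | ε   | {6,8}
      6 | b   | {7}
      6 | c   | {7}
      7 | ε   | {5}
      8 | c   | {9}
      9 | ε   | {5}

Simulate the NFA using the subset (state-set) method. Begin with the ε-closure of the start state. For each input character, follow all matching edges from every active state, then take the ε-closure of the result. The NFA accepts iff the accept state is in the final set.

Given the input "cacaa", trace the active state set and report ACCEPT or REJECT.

S₀ = ε-closure({0}) = {0}
'c' @ 1: {1,2}
'a' @ 2: {3,4,6,8}
'c' @ 3: {5,7,9}  (accept∈set)
'a' @ 4: {}  — dead — no transitions
rest 'a' ignored (set empty)
end set {} — state 5 not in

Answer: REJECT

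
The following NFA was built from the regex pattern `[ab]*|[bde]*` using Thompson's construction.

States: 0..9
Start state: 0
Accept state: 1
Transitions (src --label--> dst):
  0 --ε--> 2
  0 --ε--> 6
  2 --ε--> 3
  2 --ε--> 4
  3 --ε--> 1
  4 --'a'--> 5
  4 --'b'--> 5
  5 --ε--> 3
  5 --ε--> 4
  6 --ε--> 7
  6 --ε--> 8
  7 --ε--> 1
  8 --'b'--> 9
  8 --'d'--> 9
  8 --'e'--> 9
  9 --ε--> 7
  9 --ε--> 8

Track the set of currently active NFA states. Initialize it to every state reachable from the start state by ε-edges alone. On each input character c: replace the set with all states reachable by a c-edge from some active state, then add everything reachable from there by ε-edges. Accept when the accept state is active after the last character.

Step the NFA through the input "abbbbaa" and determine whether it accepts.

Answer: ACCEPT

Derivation:
S₀ = ε-closure({0}) = {0,1,2,3,4,6,7,8}
'a' @ 1: {1,3,4,5}  (accept∈set)
'b' @ 2: {1,3,4,5}  (accept∈set)
'b' @ 3: {1,3,4,5}  (accept∈set)
'b' @ 4: {1,3,4,5}  (accept∈set)
'b' @ 5: {1,3,4,5}  (accept∈set)
'a' @ 6: {1,3,4,5}  (accept∈set)
'a' @ 7: {1,3,4,5}  (accept∈set)
final: {1,3,4,5}; accept 1 in set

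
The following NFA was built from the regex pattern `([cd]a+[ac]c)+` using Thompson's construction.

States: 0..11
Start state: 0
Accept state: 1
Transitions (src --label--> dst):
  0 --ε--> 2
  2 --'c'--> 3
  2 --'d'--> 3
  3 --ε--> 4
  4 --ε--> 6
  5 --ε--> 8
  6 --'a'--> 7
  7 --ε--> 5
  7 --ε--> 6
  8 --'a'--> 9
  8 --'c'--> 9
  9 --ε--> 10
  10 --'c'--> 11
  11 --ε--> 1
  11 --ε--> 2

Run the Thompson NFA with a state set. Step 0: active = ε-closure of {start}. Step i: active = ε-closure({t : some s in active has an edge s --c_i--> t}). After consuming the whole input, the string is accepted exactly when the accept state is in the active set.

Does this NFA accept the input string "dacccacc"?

initial (ε-close {0}): {0,2}
'd' @ 1: {3,4,6}
'a' @ 2: {5,6,7,8}
'c' @ 3: {9,10}
'c' @ 4: {1,2,11}  (accept∈set)
'c' @ 5: {3,4,6}
'a' @ 6: {5,6,7,8}
'c' @ 7: {9,10}
'c' @ 8: {1,2,11}  (accept∈set)
end set {1,2,11} — state 1 in

Answer: ACCEPT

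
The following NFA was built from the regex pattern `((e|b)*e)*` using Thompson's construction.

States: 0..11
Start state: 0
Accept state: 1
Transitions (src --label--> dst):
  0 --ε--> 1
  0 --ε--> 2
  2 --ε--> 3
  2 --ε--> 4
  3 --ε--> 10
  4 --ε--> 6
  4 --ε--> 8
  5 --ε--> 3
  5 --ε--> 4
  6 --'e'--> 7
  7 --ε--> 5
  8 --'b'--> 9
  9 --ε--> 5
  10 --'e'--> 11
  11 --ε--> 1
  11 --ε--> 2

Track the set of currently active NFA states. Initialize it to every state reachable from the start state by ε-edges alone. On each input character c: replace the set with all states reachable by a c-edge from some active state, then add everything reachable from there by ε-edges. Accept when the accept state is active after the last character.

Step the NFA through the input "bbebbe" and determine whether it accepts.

Answer: ACCEPT

Steps:
S₀ = ε-closure({0}) = {0,1,2,3,4,6,8,10}
'b' @ 1: {3,4,5,6,8,9,10}
'b' @ 2: {3,4,5,6,8,9,10}
'e' @ 3: {1,2,3,4,5,6,7,8,10,11}  (accept∈set)
'b' @ 4: {3,4,5,6,8,9,10}
'b' @ 5: {3,4,5,6,8,9,10}
'e' @ 6: {1,2,3,4,5,6,7,8,10,11}  (accept∈set)
final: {1,2,3,4,5,6,7,8,10,11}; accept 1 in set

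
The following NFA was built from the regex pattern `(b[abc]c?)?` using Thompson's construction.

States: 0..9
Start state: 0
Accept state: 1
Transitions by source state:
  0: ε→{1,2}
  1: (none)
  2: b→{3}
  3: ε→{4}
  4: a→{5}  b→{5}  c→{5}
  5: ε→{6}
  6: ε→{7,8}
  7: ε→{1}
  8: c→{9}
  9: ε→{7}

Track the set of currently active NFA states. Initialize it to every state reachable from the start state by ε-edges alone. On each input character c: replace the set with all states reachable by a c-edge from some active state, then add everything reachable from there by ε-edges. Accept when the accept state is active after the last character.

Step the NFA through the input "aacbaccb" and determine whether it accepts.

S₀ = ε-closure({0}) = {0,1,2}
'a' @ 1: {}  — no active states
rest 'acbaccb' ignored (set empty)
final: {}; accept 1 not in set

Answer: REJECT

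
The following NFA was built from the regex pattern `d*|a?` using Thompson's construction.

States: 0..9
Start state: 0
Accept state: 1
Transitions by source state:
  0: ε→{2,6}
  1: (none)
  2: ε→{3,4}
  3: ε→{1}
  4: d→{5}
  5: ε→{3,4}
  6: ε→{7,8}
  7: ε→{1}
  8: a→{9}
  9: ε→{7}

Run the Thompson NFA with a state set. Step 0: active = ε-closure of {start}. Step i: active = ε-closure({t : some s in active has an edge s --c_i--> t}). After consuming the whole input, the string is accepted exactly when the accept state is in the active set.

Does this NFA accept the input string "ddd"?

Answer: ACCEPT

Steps:
start: ε-closure({0}) = {0,1,2,3,4,6,7,8}
'd' @ 1: {1,3,4,5}  [accepting]
'd' @ 2: {1,3,4,5}  [accepting]
'd' @ 3: {1,3,4,5}  [accepting]
end set {1,3,4,5} — state 1 in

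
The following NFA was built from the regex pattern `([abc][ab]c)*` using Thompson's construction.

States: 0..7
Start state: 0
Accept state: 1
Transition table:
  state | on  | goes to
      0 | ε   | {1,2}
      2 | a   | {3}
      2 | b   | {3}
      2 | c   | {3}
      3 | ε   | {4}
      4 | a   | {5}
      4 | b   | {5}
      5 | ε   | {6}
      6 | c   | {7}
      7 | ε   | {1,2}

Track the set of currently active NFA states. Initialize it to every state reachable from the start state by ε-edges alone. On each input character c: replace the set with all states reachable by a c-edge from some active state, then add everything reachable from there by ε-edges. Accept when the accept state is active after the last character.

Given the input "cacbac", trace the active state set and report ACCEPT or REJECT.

Answer: ACCEPT

Derivation:
start: ε-closure({0}) = {0,1,2}
'c' @ 1: {3,4}
'a' @ 2: {5,6}
'c' @ 3: {1,2,7}  ✓accept
'b' @ 4: {3,4}
'a' @ 5: {5,6}
'c' @ 6: {1,2,7}  ✓accept
end set {1,2,7} — state 1 in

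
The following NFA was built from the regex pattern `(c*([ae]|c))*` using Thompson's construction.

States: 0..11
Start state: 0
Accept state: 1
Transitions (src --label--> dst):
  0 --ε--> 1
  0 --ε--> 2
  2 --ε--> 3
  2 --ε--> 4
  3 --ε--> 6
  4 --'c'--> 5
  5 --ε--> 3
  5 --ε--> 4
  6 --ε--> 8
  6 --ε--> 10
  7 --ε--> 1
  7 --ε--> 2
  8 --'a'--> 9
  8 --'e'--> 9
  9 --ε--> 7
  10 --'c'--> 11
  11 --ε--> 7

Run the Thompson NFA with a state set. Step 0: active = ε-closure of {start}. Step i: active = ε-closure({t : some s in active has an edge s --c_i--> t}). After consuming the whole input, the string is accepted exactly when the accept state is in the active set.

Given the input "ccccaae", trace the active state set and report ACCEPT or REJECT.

initial (ε-close {0}): {0,1,2,3,4,6,8,10}
'c' @ 1: {1,2,3,4,5,6,7,8,10,11}  (accept∈set)
'c' @ 2: {1,2,3,4,5,6,7,8,10,11}  (accept∈set)
'c' @ 3: {1,2,3,4,5,6,7,8,10,11}  (accept∈set)
'c' @ 4: {1,2,3,4,5,6,7,8,10,11}  (accept∈set)
'a' @ 5: {1,2,3,4,6,7,8,9,10}  (accept∈set)
'a' @ 6: {1,2,3,4,6,7,8,9,10}  (accept∈set)
'e' @ 7: {1,2,3,4,6,7,8,9,10}  (accept∈set)
after full input: {1,2,3,4,6,7,8,9,10}  (accept=1 in)

Answer: ACCEPT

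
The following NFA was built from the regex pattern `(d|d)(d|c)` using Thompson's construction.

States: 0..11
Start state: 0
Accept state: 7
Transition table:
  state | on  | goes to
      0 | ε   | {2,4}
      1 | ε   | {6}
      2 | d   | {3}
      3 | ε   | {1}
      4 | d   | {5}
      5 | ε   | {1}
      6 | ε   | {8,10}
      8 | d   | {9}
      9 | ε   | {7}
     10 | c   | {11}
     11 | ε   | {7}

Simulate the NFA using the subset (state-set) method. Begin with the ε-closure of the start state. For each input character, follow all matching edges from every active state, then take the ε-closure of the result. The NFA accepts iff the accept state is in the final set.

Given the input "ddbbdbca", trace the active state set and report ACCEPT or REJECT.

start: ε-closure({0}) = {0,2,4}
'd' @ 1: {1,3,5,6,8,10}
'd' @ 2: {7,9}  ✓accept
'b' @ 3: {}  — dead — no transitions
rest 'bdbca' ignored (set empty)
final: {}; accept 7 not in set

Answer: REJECT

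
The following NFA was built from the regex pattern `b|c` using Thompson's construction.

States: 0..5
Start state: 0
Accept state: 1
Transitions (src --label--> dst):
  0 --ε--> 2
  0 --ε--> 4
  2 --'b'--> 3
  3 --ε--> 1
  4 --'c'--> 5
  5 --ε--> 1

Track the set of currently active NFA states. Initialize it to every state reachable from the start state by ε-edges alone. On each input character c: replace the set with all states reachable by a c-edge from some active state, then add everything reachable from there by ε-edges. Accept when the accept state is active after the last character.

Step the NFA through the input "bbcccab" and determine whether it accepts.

Answer: REJECT

Trace:
S₀ = ε-closure({0}) = {0,2,4}
'b' @ 1: {1,3}  ✓accept
'b' @ 2: {}  — no active states
rest 'cccab' ignored (set empty)
after full input: {}  (accept=1 not in)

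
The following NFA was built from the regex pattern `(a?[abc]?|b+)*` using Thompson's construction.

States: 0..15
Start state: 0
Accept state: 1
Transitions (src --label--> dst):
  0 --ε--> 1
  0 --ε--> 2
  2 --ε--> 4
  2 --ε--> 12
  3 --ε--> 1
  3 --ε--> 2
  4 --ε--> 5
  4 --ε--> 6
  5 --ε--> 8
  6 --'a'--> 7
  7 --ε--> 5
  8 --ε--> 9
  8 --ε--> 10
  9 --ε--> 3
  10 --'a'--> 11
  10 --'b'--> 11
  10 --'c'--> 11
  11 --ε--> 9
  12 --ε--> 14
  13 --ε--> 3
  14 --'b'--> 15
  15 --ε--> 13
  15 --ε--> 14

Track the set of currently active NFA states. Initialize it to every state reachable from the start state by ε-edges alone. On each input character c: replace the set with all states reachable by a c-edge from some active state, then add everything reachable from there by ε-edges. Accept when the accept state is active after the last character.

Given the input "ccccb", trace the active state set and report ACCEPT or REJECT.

initial (ε-close {0}): {0,1,2,3,4,5,6,8,9,10,12,14}
'c' @ 1: {1,2,3,4,5,6,8,9,10,11,12,14}  (accept∈set)
'c' @ 2: {1,2,3,4,5,6,8,9,10,11,12,14}  (accept∈set)
'c' @ 3: {1,2,3,4,5,6,8,9,10,11,12,14}  (accept∈set)
'c' @ 4: {1,2,3,4,5,6,8,9,10,11,12,14}  (accept∈set)
'b' @ 5: {1,2,3,4,5,6,8,9,10,11,12,13,14,15}  (accept∈set)
end set {1,2,3,4,5,6,8,9,10,11,12,13,14,15} — state 1 in

Answer: ACCEPT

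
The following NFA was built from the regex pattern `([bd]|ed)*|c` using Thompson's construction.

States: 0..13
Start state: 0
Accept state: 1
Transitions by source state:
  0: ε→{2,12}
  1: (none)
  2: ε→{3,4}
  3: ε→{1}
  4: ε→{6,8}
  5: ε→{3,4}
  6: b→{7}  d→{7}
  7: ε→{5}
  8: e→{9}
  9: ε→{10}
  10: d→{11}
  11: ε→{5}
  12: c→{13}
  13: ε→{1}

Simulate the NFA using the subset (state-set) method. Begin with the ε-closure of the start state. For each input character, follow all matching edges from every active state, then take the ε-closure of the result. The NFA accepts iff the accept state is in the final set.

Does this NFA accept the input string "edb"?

Answer: ACCEPT

Derivation:
initial (ε-close {0}): {0,1,2,3,4,6,8,12}
'e' @ 1: {9,10}
'd' @ 2: {1,3,4,5,6,8,11}  [accepting]
'b' @ 3: {1,3,4,5,6,7,8}  [accepting]
final: {1,3,4,5,6,7,8}; accept 1 in set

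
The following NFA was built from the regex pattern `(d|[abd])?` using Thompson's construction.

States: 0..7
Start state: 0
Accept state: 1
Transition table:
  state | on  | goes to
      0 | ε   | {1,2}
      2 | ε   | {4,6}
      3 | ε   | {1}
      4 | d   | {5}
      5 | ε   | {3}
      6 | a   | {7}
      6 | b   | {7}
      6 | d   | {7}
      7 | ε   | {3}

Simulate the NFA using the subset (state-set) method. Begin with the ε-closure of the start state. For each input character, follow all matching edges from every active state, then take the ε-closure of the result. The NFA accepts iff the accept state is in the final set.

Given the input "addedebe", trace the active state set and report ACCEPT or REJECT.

Answer: REJECT

Derivation:
start: ε-closure({0}) = {0,1,2,4,6}
'a' @ 1: {1,3,7}  ✓accept
'd' @ 2: {}  — state set empty
rest 'dedebe' ignored (set empty)
final: {}; accept 1 not in set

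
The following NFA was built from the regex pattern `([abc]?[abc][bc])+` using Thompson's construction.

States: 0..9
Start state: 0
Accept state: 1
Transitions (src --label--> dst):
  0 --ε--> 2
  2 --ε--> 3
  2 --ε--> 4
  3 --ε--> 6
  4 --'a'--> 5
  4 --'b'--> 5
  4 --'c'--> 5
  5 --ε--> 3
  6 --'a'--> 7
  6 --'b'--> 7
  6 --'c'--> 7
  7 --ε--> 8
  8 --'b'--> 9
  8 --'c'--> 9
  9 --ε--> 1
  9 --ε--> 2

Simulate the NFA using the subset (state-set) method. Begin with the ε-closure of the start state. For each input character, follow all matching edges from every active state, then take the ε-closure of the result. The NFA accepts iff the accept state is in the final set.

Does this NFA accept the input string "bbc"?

Answer: ACCEPT

Trace:
S₀ = ε-closure({0}) = {0,2,3,4,6}
'b' @ 1: {3,5,6,7,8}
'b' @ 2: {1,2,3,4,6,7,8,9}  (accept∈set)
'c' @ 3: {1,2,3,4,5,6,7,8,9}  (accept∈set)
final: {1,2,3,4,5,6,7,8,9}; accept 1 in set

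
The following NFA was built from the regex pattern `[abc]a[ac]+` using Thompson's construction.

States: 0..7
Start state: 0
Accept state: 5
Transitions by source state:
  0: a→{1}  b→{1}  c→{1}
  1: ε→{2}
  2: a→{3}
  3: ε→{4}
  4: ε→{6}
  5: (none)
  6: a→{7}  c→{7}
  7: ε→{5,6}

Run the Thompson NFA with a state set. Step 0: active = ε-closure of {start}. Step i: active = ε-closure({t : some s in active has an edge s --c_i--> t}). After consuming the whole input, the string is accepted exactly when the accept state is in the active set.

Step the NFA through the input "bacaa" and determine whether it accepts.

Answer: ACCEPT

Trace:
initial (ε-close {0}): {0}
'b' @ 1: {1,2}
'a' @ 2: {3,4,6}
'c' @ 3: {5,6,7}  [accepting]
'a' @ 4: {5,6,7}  [accepting]
'a' @ 5: {5,6,7}  [accepting]
final: {5,6,7}; accept 5 in set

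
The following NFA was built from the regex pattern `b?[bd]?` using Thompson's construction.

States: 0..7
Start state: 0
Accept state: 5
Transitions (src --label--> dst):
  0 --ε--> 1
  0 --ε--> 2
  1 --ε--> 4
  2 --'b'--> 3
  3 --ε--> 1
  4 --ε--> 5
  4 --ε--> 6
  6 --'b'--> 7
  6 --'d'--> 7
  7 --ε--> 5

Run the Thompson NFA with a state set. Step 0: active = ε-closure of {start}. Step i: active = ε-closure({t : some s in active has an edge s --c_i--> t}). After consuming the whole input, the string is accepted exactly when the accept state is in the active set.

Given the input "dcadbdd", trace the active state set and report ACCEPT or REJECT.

S₀ = ε-closure({0}) = {0,1,2,4,5,6}
'd' @ 1: {5,7}  [accepting]
'c' @ 2: {}  — no active states
rest 'adbdd' ignored (set empty)
end set {} — state 5 not in

Answer: REJECT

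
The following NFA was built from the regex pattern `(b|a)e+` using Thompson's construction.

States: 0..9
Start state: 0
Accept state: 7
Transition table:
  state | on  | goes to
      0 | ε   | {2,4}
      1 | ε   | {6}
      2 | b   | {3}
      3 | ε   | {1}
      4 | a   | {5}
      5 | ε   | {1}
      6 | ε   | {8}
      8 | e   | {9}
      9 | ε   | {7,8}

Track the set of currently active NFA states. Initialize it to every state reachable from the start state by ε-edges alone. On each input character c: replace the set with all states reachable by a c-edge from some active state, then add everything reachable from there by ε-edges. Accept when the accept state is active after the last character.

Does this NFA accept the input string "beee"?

initial (ε-close {0}): {0,2,4}
'b' @ 1: {1,3,6,8}
'e' @ 2: {7,8,9}  ✓accept
'e' @ 3: {7,8,9}  ✓accept
'e' @ 4: {7,8,9}  ✓accept
end set {7,8,9} — state 7 in

Answer: ACCEPT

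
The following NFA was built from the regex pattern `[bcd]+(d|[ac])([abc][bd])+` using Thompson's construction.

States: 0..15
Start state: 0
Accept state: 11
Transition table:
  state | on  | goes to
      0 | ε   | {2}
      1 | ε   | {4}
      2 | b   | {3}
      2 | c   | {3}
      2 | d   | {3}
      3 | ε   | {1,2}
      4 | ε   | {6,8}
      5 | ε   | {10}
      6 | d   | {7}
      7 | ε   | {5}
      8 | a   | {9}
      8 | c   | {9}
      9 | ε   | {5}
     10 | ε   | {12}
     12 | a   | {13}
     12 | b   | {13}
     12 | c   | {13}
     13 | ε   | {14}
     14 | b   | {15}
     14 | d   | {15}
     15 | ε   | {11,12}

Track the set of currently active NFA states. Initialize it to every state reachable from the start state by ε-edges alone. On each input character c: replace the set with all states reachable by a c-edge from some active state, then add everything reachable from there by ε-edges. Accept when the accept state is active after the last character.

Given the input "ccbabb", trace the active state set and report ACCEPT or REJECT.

Answer: ACCEPT

Trace:
S₀ = ε-closure({0}) = {0,2}
'c' @ 1: {1,2,3,4,6,8}
'c' @ 2: {1,2,3,4,5,6,8,9,10,12}
'b' @ 3: {1,2,3,4,6,8,13,14}
'a' @ 4: {5,9,10,12}
'b' @ 5: {13,14}
'b' @ 6: {11,12,15}  (accept∈set)
after full input: {11,12,15}  (accept=11 in)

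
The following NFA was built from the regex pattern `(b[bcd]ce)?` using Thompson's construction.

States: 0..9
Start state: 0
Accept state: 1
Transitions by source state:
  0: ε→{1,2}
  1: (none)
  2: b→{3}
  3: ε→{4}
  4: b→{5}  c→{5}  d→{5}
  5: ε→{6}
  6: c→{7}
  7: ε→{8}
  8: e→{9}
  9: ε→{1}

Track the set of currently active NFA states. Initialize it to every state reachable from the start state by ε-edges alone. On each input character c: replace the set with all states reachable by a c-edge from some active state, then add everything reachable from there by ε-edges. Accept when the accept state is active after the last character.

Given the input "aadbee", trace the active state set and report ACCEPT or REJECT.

Answer: REJECT

Steps:
start: ε-closure({0}) = {0,1,2}
'a' @ 1: {}  — no active states
rest 'adbee' ignored (set empty)
after full input: {}  (accept=1 not in)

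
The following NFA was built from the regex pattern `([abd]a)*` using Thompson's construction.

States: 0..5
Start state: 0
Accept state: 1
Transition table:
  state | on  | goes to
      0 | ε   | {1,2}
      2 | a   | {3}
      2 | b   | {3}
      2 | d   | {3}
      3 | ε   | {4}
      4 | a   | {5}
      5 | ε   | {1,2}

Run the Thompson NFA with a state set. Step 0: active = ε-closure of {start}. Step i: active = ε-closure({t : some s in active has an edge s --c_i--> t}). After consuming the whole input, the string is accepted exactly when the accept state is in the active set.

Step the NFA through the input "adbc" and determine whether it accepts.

Answer: REJECT

Steps:
initial (ε-close {0}): {0,1,2}
'a' @ 1: {3,4}
'd' @ 2: {}  — no active states
rest 'bc' ignored (set empty)
final: {}; accept 1 not in set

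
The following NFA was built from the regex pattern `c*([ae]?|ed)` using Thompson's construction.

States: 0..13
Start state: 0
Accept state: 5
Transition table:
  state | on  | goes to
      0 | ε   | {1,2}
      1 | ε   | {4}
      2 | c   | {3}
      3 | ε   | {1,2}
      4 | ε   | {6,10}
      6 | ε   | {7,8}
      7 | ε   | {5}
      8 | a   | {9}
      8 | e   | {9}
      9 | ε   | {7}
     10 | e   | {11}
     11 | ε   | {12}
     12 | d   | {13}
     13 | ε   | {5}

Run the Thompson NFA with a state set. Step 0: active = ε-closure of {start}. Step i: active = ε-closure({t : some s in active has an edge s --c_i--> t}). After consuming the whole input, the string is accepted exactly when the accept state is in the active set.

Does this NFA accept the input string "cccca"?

start: ε-closure({0}) = {0,1,2,4,5,6,7,8,10}
'c' @ 1: {1,2,3,4,5,6,7,8,10}  [accepting]
'c' @ 2: {1,2,3,4,5,6,7,8,10}  [accepting]
'c' @ 3: {1,2,3,4,5,6,7,8,10}  [accepting]
'c' @ 4: {1,2,3,4,5,6,7,8,10}  [accepting]
'a' @ 5: {5,7,9}  [accepting]
final: {5,7,9}; accept 5 in set

Answer: ACCEPT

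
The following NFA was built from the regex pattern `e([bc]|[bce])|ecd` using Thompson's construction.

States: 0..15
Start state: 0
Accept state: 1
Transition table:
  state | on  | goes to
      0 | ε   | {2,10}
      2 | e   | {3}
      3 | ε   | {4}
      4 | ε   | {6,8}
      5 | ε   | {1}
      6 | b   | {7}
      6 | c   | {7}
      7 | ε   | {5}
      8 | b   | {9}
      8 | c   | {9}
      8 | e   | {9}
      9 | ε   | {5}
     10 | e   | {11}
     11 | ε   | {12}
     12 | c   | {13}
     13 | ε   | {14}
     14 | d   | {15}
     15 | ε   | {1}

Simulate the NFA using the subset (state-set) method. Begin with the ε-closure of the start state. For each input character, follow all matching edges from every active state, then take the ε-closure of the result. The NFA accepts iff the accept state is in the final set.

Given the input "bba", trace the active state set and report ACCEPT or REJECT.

S₀ = ε-closure({0}) = {0,2,10}
'b' @ 1: {}  — state set empty
rest 'ba' ignored (set empty)
final: {}; accept 1 not in set

Answer: REJECT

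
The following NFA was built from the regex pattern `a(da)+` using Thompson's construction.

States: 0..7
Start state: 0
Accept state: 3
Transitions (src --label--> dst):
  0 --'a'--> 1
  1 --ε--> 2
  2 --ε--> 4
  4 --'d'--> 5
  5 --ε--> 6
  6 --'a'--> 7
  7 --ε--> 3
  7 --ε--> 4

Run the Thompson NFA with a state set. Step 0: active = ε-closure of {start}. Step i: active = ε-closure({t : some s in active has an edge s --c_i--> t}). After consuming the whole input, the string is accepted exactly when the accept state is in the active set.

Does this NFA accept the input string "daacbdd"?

Answer: REJECT

Derivation:
initial (ε-close {0}): {0}
'd' @ 1: {}  — state set empty
rest 'aacbdd' ignored (set empty)
final: {}; accept 3 not in set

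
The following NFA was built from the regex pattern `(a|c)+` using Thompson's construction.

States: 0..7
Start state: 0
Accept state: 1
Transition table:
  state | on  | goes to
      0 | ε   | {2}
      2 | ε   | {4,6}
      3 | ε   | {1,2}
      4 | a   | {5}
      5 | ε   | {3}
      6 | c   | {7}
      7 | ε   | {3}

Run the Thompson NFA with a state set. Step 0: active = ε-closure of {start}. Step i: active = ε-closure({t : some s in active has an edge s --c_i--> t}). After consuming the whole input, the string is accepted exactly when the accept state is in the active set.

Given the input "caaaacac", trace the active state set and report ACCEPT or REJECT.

Answer: ACCEPT

Trace:
start: ε-closure({0}) = {0,2,4,6}
'c' @ 1: {1,2,3,4,6,7}  (accept∈set)
'a' @ 2: {1,2,3,4,5,6}  (accept∈set)
'a' @ 3: {1,2,3,4,5,6}  (accept∈set)
'a' @ 4: {1,2,3,4,5,6}  (accept∈set)
'a' @ 5: {1,2,3,4,5,6}  (accept∈set)
'c' @ 6: {1,2,3,4,6,7}  (accept∈set)
'a' @ 7: {1,2,3,4,5,6}  (accept∈set)
'c' @ 8: {1,2,3,4,6,7}  (accept∈set)
end set {1,2,3,4,6,7} — state 1 in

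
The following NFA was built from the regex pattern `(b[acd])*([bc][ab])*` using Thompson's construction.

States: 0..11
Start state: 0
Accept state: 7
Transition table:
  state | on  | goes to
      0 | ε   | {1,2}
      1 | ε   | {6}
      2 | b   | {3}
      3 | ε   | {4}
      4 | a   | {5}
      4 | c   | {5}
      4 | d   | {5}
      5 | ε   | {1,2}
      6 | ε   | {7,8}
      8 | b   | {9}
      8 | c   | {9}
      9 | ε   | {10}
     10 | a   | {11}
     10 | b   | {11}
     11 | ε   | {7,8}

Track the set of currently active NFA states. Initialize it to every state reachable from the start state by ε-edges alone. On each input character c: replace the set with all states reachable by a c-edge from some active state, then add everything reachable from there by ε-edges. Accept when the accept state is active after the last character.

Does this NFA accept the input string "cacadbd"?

Answer: REJECT

Trace:
S₀ = ε-closure({0}) = {0,1,2,6,7,8}
'c' @ 1: {9,10}
'a' @ 2: {7,8,11}  ✓accept
'c' @ 3: {9,10}
'a' @ 4: {7,8,11}  ✓accept
'd' @ 5: {}  — state set empty
rest 'bd' ignored (set empty)
final: {}; accept 7 not in set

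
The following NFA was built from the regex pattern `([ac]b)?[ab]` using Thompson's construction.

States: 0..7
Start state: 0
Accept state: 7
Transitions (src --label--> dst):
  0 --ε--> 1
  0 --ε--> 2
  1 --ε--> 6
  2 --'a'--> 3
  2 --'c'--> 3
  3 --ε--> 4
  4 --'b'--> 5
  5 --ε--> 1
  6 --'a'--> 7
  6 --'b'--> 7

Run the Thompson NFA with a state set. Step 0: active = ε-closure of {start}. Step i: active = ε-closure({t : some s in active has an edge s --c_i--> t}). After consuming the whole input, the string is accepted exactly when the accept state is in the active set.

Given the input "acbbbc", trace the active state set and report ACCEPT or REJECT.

start: ε-closure({0}) = {0,1,2,6}
'a' @ 1: {3,4,7}  [accepting]
'c' @ 2: {}  — no active states
rest 'bbbc' ignored (set empty)
end set {} — state 7 not in

Answer: REJECT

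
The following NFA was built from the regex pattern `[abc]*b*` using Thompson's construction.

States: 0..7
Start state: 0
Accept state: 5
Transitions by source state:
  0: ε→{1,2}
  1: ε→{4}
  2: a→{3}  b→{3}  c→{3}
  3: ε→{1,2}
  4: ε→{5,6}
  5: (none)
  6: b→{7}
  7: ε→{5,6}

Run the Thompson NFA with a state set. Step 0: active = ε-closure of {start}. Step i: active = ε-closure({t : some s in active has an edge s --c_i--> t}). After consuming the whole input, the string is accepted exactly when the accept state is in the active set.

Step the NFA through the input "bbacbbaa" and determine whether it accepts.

start: ε-closure({0}) = {0,1,2,4,5,6}
'b' @ 1: {1,2,3,4,5,6,7}  (accept∈set)
'b' @ 2: {1,2,3,4,5,6,7}  (accept∈set)
'a' @ 3: {1,2,3,4,5,6}  (accept∈set)
'c' @ 4: {1,2,3,4,5,6}  (accept∈set)
'b' @ 5: {1,2,3,4,5,6,7}  (accept∈set)
'b' @ 6: {1,2,3,4,5,6,7}  (accept∈set)
'a' @ 7: {1,2,3,4,5,6}  (accept∈set)
'a' @ 8: {1,2,3,4,5,6}  (accept∈set)
final: {1,2,3,4,5,6}; accept 5 in set

Answer: ACCEPT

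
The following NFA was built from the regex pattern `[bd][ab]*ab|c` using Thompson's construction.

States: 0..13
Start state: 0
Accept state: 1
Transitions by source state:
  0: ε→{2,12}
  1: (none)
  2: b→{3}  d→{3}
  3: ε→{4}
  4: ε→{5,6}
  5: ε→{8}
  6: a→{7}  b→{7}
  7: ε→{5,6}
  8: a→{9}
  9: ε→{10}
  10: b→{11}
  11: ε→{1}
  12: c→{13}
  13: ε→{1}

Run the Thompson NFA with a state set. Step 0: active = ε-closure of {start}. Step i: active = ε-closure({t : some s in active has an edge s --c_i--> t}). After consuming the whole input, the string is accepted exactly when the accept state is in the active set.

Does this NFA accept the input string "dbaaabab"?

start: ε-closure({0}) = {0,2,12}
'd' @ 1: {3,4,5,6,8}
'b' @ 2: {5,6,7,8}
'a' @ 3: {5,6,7,8,9,10}
'a' @ 4: {5,6,7,8,9,10}
'a' @ 5: {5,6,7,8,9,10}
'b' @ 6: {1,5,6,7,8,11}  [accepting]
'a' @ 7: {5,6,7,8,9,10}
'b' @ 8: {1,5,6,7,8,11}  [accepting]
after full input: {1,5,6,7,8,11}  (accept=1 in)

Answer: ACCEPT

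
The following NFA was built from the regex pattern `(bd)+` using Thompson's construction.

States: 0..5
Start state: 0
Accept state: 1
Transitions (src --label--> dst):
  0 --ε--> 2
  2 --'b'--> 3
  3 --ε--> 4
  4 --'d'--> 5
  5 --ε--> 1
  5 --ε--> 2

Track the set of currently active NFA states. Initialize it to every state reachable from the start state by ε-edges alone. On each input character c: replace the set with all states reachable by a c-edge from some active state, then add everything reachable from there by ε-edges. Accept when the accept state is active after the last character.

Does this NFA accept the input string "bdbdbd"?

start: ε-closure({0}) = {0,2}
'b' @ 1: {3,4}
'd' @ 2: {1,2,5}  (accept∈set)
'b' @ 3: {3,4}
'd' @ 4: {1,2,5}  (accept∈set)
'b' @ 5: {3,4}
'd' @ 6: {1,2,5}  (accept∈set)
final: {1,2,5}; accept 1 in set

Answer: ACCEPT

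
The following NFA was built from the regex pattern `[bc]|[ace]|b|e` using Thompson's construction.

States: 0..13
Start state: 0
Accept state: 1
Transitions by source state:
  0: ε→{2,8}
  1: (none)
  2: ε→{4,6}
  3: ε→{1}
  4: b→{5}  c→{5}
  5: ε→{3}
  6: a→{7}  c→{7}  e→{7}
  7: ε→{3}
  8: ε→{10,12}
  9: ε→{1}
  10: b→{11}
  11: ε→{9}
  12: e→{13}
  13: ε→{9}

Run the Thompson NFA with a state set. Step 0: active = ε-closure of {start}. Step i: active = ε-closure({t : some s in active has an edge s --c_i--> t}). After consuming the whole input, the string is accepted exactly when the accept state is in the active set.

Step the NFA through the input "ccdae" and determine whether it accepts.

initial (ε-close {0}): {0,2,4,6,8,10,12}
'c' @ 1: {1,3,5,7}  [accepting]
'c' @ 2: {}  — no active states
rest 'dae' ignored (set empty)
after full input: {}  (accept=1 not in)

Answer: REJECT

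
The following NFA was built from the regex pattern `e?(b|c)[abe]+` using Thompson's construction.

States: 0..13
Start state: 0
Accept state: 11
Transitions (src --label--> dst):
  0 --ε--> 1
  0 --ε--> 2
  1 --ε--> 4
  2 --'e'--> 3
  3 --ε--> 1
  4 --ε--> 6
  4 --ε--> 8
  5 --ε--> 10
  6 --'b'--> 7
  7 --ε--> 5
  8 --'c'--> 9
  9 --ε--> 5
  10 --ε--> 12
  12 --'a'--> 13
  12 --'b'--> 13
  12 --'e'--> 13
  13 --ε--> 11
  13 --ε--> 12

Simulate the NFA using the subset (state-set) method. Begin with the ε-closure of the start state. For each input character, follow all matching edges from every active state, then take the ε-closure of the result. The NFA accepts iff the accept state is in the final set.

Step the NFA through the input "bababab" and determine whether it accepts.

initial (ε-close {0}): {0,1,2,4,6,8}
'b' @ 1: {5,7,10,12}
'a' @ 2: {11,12,13}  [accepting]
'b' @ 3: {11,12,13}  [accepting]
'a' @ 4: {11,12,13}  [accepting]
'b' @ 5: {11,12,13}  [accepting]
'a' @ 6: {11,12,13}  [accepting]
'b' @ 7: {11,12,13}  [accepting]
after full input: {11,12,13}  (accept=11 in)

Answer: ACCEPT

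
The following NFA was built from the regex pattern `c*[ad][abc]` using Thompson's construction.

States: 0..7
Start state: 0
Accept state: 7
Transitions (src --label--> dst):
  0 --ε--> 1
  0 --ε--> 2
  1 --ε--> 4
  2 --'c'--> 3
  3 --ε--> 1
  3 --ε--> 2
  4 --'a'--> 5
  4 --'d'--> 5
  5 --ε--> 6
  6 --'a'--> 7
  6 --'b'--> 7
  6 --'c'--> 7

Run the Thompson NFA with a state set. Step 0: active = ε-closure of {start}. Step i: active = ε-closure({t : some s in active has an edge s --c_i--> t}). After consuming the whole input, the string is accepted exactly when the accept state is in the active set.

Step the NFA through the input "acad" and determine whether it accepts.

Answer: REJECT

Trace:
start: ε-closure({0}) = {0,1,2,4}
'a' @ 1: {5,6}
'c' @ 2: {7}  (accept∈set)
'a' @ 3: {}  — state set empty
rest 'd' ignored (set empty)
end set {} — state 7 not in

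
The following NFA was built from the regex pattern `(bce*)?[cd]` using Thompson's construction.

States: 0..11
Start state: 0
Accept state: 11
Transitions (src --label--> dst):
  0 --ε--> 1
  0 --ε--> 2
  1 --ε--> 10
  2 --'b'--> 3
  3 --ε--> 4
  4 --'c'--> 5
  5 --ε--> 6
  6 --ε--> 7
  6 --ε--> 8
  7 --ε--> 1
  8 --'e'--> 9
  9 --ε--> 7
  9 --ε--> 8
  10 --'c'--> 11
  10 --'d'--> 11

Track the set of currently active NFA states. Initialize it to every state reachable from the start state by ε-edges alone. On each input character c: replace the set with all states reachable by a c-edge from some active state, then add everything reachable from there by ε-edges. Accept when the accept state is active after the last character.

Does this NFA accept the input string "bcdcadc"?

start: ε-closure({0}) = {0,1,2,10}
'b' @ 1: {3,4}
'c' @ 2: {1,5,6,7,8,10}
'd' @ 3: {11}  ✓accept
'c' @ 4: {}  — dead — no transitions
rest 'adc' ignored (set empty)
final: {}; accept 11 not in set

Answer: REJECT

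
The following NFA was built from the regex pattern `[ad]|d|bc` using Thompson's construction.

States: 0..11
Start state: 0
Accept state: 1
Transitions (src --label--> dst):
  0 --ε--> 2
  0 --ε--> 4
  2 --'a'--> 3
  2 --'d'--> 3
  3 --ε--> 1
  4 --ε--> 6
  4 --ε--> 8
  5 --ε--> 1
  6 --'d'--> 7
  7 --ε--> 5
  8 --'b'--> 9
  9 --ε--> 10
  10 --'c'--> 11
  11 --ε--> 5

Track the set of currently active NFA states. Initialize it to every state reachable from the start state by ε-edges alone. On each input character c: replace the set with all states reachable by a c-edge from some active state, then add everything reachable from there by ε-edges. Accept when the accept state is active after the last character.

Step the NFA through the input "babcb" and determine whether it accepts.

Answer: REJECT

Derivation:
start: ε-closure({0}) = {0,2,4,6,8}
'b' @ 1: {9,10}
'a' @ 2: {}  — no active states
rest 'bcb' ignored (set empty)
final: {}; accept 1 not in set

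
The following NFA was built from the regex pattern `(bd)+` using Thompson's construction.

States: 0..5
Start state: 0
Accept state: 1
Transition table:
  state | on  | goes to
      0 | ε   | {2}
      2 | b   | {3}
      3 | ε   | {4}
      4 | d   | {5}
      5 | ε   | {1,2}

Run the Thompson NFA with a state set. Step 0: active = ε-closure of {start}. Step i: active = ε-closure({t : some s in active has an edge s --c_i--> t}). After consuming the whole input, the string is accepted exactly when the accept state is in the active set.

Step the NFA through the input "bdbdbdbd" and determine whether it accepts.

initial (ε-close {0}): {0,2}
'b' @ 1: {3,4}
'd' @ 2: {1,2,5}  (accept∈set)
'b' @ 3: {3,4}
'd' @ 4: {1,2,5}  (accept∈set)
'b' @ 5: {3,4}
'd' @ 6: {1,2,5}  (accept∈set)
'b' @ 7: {3,4}
'd' @ 8: {1,2,5}  (accept∈set)
final: {1,2,5}; accept 1 in set

Answer: ACCEPT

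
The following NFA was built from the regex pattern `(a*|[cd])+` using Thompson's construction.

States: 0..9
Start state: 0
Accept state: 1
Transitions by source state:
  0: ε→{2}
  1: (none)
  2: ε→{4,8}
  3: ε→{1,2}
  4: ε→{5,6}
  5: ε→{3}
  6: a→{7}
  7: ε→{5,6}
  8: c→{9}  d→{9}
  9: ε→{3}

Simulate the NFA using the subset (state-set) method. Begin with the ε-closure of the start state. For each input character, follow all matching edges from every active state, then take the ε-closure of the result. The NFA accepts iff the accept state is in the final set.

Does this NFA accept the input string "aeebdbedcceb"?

S₀ = ε-closure({0}) = {0,1,2,3,4,5,6,8}
'a' @ 1: {1,2,3,4,5,6,7,8}  (accept∈set)
'e' @ 2: {}  — state set empty
rest 'ebdbedcceb' ignored (set empty)
final: {}; accept 1 not in set

Answer: REJECT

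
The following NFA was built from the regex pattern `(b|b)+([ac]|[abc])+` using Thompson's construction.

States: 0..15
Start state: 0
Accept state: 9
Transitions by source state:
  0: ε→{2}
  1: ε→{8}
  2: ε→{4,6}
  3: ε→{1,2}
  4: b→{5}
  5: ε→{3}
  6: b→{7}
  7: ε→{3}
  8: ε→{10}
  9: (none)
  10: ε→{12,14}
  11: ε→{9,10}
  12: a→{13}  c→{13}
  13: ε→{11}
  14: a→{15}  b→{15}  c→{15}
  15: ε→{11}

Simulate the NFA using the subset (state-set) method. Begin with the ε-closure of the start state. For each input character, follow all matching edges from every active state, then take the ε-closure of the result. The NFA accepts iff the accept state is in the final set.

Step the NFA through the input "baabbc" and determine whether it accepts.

Answer: ACCEPT

Trace:
initial (ε-close {0}): {0,2,4,6}
'b' @ 1: {1,2,3,4,5,6,7,8,10,12,14}
'a' @ 2: {9,10,11,12,13,14,15}  [accepting]
'a' @ 3: {9,10,11,12,13,14,15}  [accepting]
'b' @ 4: {9,10,11,12,14,15}  [accepting]
'b' @ 5: {9,10,11,12,14,15}  [accepting]
'c' @ 6: {9,10,11,12,13,14,15}  [accepting]
end set {9,10,11,12,13,14,15} — state 9 in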